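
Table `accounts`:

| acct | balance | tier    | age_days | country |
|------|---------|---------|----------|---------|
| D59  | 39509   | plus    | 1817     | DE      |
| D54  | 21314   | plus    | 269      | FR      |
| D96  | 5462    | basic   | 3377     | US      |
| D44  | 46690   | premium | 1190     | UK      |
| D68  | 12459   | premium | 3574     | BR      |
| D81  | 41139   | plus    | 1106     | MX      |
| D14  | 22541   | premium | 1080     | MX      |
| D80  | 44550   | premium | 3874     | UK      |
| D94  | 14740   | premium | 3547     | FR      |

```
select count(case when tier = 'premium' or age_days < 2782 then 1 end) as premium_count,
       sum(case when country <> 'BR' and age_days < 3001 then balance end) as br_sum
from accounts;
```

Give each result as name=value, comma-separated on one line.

premium_count=8, br_sum=171193

[premium_count: tier = 'premium' or age_days < 2782]
acct=D59: ✓ → 1
acct=D54: ✓ → 1
acct=D96: ✗
acct=D44: ✓ → 1
acct=D68: ✓ → 1
acct=D81: ✓ → 1
acct=D14: ✓ → 1
acct=D80: ✓ → 1
acct=D94: ✓ → 1
premium_count = COUNT(1, 1, 1, 1, 1, 1, 1, 1) = 8
—
[br_sum: country <> 'BR' and age_days < 3001]
acct=D59: ✓ → 39509
acct=D54: ✓ → 21314
acct=D96: ✗
acct=D44: ✓ → 46690
acct=D68: ✗
acct=D81: ✓ → 41139
acct=D14: ✓ → 22541
acct=D80: ✗
acct=D94: ✗
br_sum = 39509 + 21314 + 46690 + 41139 + 22541 = 171193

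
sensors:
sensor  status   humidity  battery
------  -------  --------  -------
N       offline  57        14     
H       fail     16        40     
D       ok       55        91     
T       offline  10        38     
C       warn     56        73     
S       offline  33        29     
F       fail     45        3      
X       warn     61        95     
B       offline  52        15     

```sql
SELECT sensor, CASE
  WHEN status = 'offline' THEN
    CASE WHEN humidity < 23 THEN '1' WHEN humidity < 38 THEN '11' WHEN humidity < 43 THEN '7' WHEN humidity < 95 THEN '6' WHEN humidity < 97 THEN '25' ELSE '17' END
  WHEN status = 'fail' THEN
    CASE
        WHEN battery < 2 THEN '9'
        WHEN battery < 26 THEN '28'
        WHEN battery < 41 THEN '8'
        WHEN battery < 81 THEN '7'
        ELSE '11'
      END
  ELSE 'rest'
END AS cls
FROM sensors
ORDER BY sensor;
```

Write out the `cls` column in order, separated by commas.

6, rest, rest, 28, 8, 6, 11, 1, rest

sensor=B: status='offline' → inner[humidity < 95] → 6
sensor=C: status='warn' → outer ELSE → rest
sensor=D: status='ok' → outer ELSE → rest
sensor=F: status='fail' → inner[battery < 26] → 28
sensor=H: status='fail' → inner[battery < 41] → 8
sensor=N: status='offline' → inner[humidity < 95] → 6
sensor=S: status='offline' → inner[humidity < 38] → 11
sensor=T: status='offline' → inner[humidity < 23] → 1
sensor=X: status='warn' → outer ELSE → rest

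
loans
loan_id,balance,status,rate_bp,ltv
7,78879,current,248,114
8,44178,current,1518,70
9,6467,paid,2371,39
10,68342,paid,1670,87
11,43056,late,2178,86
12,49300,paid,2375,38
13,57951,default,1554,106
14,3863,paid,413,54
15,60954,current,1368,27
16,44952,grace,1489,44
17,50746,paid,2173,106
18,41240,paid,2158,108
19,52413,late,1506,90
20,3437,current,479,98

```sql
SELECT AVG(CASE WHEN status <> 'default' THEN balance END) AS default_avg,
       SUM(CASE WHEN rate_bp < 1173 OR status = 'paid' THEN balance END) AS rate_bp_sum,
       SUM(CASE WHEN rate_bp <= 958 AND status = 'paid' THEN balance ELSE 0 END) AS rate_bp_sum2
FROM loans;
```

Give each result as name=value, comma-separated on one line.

[default_avg: status <> 'default']
loan_id=7: ✓ → 78879
loan_id=8: ✓ → 44178
loan_id=9: ✓ → 6467
loan_id=10: ✓ → 68342
loan_id=11: ✓ → 43056
loan_id=12: ✓ → 49300
loan_id=13: ✗
loan_id=14: ✓ → 3863
loan_id=15: ✓ → 60954
loan_id=16: ✓ → 44952
loan_id=17: ✓ → 50746
loan_id=18: ✓ → 41240
loan_id=19: ✓ → 52413
loan_id=20: ✓ → 3437
default_avg = (78879 + 44178 + 6467 + 68342 + 43056 + 49300 + 3863 + 60954 + 44952 + 50746 + 41240 + 52413 + 3437) / 13 = 42140.5384615385
—
[rate_bp_sum: rate_bp < 1173 OR status = 'paid']
loan_id=7: ✓ → 78879
loan_id=8: ✗
loan_id=9: ✓ → 6467
loan_id=10: ✓ → 68342
loan_id=11: ✗
loan_id=12: ✓ → 49300
loan_id=13: ✗
loan_id=14: ✓ → 3863
loan_id=15: ✗
loan_id=16: ✗
loan_id=17: ✓ → 50746
loan_id=18: ✓ → 41240
loan_id=19: ✗
loan_id=20: ✓ → 3437
rate_bp_sum = 78879 + 6467 + 68342 + 49300 + 3863 + 50746 + 41240 + 3437 = 302274
—
[rate_bp_sum2: rate_bp <= 958 AND status = 'paid']
loan_id=7: ✗
loan_id=8: ✗
loan_id=9: ✗
loan_id=10: ✗
loan_id=11: ✗
loan_id=12: ✗
loan_id=13: ✗
loan_id=14: ✓ → 3863
loan_id=15: ✗
loan_id=16: ✗
loan_id=17: ✗
loan_id=18: ✗
loan_id=19: ✗
loan_id=20: ✗
rate_bp_sum2 = 3863

default_avg=42140.5384615385, rate_bp_sum=302274, rate_bp_sum2=3863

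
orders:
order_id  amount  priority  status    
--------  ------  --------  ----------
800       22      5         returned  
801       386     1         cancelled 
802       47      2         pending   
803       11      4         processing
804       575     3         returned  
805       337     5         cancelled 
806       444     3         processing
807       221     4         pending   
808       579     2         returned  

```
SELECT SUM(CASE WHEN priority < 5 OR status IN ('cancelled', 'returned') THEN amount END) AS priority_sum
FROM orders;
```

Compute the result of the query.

order_id=800: ✓ → 22
order_id=801: ✓ → 386
order_id=802: ✓ → 47
order_id=803: ✓ → 11
order_id=804: ✓ → 575
order_id=805: ✓ → 337
order_id=806: ✓ → 444
order_id=807: ✓ → 221
order_id=808: ✓ → 579
priority_sum = 22 + 386 + 47 + 11 + 575 + 337 + 444 + 221 + 579 = 2622

2622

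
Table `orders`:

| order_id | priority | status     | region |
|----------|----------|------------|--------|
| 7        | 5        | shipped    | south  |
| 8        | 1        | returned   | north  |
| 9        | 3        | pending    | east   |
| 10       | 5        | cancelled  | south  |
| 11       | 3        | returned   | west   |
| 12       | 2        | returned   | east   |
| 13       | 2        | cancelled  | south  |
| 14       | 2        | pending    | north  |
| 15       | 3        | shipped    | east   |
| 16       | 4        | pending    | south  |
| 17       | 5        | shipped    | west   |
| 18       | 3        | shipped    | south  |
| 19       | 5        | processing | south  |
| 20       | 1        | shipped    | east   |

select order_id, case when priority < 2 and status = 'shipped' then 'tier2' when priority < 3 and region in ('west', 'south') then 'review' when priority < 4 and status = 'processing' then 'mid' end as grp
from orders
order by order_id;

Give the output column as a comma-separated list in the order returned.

order_id=7: (no match → NULL) → NULL
order_id=8: (no match → NULL) → NULL
order_id=9: (no match → NULL) → NULL
order_id=10: (no match → NULL) → NULL
order_id=11: (no match → NULL) → NULL
order_id=12: (no match → NULL) → NULL
order_id=13: priority < 3 and region in ('west', 'south') → review
order_id=14: (no match → NULL) → NULL
order_id=15: (no match → NULL) → NULL
order_id=16: (no match → NULL) → NULL
order_id=17: (no match → NULL) → NULL
order_id=18: (no match → NULL) → NULL
order_id=19: (no match → NULL) → NULL
order_id=20: priority < 2 and status = 'shipped' → tier2

NULL, NULL, NULL, NULL, NULL, NULL, review, NULL, NULL, NULL, NULL, NULL, NULL, tier2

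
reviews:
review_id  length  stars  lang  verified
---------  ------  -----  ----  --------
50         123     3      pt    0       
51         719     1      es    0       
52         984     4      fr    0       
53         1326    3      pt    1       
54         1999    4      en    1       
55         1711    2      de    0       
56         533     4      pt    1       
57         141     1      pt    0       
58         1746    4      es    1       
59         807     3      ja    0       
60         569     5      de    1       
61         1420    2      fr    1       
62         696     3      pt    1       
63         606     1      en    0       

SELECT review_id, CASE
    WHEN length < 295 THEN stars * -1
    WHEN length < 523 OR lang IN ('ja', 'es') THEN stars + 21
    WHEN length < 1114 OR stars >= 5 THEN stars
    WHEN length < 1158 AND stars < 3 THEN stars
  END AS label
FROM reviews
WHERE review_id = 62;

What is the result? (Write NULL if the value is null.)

3

review_id = 62: length=696, stars=3, lang=pt, verified=1.
length < 295 → false
length < 523 OR lang IN ('ja', 'es') → false
length < 1114 OR stars >= 5 → true → 3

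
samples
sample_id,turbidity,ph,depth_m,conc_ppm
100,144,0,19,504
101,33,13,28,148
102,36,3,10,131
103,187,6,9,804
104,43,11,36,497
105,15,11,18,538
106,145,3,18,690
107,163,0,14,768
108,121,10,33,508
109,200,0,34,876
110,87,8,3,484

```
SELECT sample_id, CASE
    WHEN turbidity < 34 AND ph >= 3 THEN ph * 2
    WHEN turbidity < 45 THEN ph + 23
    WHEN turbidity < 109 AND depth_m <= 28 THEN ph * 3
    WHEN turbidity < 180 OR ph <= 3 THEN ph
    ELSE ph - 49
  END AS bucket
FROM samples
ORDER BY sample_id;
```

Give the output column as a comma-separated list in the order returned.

sample_id=100: turbidity < 180 OR ph <= 3 → 0
sample_id=101: turbidity < 34 AND ph >= 3 → 26
sample_id=102: turbidity < 45 → 26
sample_id=103: ELSE → -43
sample_id=104: turbidity < 45 → 34
sample_id=105: turbidity < 34 AND ph >= 3 → 22
sample_id=106: turbidity < 180 OR ph <= 3 → 3
sample_id=107: turbidity < 180 OR ph <= 3 → 0
sample_id=108: turbidity < 180 OR ph <= 3 → 10
sample_id=109: turbidity < 180 OR ph <= 3 → 0
sample_id=110: turbidity < 109 AND depth_m <= 28 → 24

0, 26, 26, -43, 34, 22, 3, 0, 10, 0, 24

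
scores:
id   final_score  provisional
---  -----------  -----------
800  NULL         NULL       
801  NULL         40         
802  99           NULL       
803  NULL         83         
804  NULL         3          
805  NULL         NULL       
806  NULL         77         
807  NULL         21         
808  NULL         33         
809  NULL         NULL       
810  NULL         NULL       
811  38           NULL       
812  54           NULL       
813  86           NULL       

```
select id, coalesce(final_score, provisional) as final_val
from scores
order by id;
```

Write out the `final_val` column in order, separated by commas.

id=800: final_score=NULL, provisional=NULL (all NULL) → NULL
id=801: final_score=NULL, provisional=40 → 40
id=802: final_score=99 → 99
id=803: final_score=NULL, provisional=83 → 83
id=804: final_score=NULL, provisional=3 → 3
id=805: final_score=NULL, provisional=NULL (all NULL) → NULL
id=806: final_score=NULL, provisional=77 → 77
id=807: final_score=NULL, provisional=21 → 21
id=808: final_score=NULL, provisional=33 → 33
id=809: final_score=NULL, provisional=NULL (all NULL) → NULL
id=810: final_score=NULL, provisional=NULL (all NULL) → NULL
id=811: final_score=38 → 38
id=812: final_score=54 → 54
id=813: final_score=86 → 86

NULL, 40, 99, 83, 3, NULL, 77, 21, 33, NULL, NULL, 38, 54, 86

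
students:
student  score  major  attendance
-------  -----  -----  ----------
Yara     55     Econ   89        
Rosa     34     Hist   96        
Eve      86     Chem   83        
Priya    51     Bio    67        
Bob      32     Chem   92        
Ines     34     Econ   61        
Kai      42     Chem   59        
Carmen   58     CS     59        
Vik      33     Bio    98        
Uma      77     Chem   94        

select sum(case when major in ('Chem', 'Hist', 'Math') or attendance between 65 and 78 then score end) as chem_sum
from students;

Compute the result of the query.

student=Yara: ✗
student=Rosa: ✓ → 34
student=Eve: ✓ → 86
student=Priya: ✓ → 51
student=Bob: ✓ → 32
student=Ines: ✗
student=Kai: ✓ → 42
student=Carmen: ✗
student=Vik: ✗
student=Uma: ✓ → 77
chem_sum = 34 + 86 + 51 + 32 + 42 + 77 = 322

322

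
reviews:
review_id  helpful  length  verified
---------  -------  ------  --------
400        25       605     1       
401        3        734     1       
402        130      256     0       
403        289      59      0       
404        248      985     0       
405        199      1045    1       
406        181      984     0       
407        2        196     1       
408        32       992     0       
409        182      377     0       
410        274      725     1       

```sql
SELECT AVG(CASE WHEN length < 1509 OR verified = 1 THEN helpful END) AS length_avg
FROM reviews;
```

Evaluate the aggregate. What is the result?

review_id=400: ✓ → 25
review_id=401: ✓ → 3
review_id=402: ✓ → 130
review_id=403: ✓ → 289
review_id=404: ✓ → 248
review_id=405: ✓ → 199
review_id=406: ✓ → 181
review_id=407: ✓ → 2
review_id=408: ✓ → 32
review_id=409: ✓ → 182
review_id=410: ✓ → 274
length_avg = (25 + 3 + 130 + 289 + 248 + 199 + 181 + 2 + 32 + 182 + 274) / 11 = 142.2727272727

142.2727272727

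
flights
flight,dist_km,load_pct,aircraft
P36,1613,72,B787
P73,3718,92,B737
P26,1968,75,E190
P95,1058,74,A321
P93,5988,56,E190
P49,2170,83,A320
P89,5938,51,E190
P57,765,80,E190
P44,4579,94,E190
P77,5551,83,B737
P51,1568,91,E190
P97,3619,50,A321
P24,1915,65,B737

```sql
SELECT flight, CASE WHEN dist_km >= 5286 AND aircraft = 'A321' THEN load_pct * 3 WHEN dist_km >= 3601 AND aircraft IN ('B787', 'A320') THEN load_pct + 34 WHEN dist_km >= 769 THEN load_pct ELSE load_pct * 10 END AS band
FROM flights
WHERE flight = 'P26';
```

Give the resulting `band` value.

flight = P26: dist_km=1968, load_pct=75, aircraft=E190.
dist_km >= 5286 AND aircraft = 'A321' → false
dist_km >= 3601 AND aircraft IN ('B787', 'A320') → false
dist_km >= 769 → true → 75

75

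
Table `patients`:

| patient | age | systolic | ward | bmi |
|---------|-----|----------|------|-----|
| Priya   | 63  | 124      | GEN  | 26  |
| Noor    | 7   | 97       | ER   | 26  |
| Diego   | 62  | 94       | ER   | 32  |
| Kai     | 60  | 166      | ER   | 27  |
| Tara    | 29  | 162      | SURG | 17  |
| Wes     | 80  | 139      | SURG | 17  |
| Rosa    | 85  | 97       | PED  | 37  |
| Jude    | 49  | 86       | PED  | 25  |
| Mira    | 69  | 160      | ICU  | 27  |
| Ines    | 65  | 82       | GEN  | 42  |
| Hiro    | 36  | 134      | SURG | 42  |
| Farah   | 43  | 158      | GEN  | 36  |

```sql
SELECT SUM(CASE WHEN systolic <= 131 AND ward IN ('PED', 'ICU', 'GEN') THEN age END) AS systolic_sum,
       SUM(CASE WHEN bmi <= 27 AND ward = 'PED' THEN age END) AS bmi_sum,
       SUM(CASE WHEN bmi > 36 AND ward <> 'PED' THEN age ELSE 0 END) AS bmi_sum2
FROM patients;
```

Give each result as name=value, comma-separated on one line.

systolic_sum=262, bmi_sum=49, bmi_sum2=101

[systolic_sum: systolic <= 131 AND ward IN ('PED', 'ICU', 'GEN')]
patient=Priya: ✓ → 63
patient=Noor: ✗
patient=Diego: ✗
patient=Kai: ✗
patient=Tara: ✗
patient=Wes: ✗
patient=Rosa: ✓ → 85
patient=Jude: ✓ → 49
patient=Mira: ✗
patient=Ines: ✓ → 65
patient=Hiro: ✗
patient=Farah: ✗
systolic_sum = 63 + 85 + 49 + 65 = 262
—
[bmi_sum: bmi <= 27 AND ward = 'PED']
patient=Priya: ✗
patient=Noor: ✗
patient=Diego: ✗
patient=Kai: ✗
patient=Tara: ✗
patient=Wes: ✗
patient=Rosa: ✗
patient=Jude: ✓ → 49
patient=Mira: ✗
patient=Ines: ✗
patient=Hiro: ✗
patient=Farah: ✗
bmi_sum = 49
—
[bmi_sum2: bmi > 36 AND ward <> 'PED']
patient=Priya: ✗
patient=Noor: ✗
patient=Diego: ✗
patient=Kai: ✗
patient=Tara: ✗
patient=Wes: ✗
patient=Rosa: ✗
patient=Jude: ✗
patient=Mira: ✗
patient=Ines: ✓ → 65
patient=Hiro: ✓ → 36
patient=Farah: ✗
bmi_sum2 = 65 + 36 = 101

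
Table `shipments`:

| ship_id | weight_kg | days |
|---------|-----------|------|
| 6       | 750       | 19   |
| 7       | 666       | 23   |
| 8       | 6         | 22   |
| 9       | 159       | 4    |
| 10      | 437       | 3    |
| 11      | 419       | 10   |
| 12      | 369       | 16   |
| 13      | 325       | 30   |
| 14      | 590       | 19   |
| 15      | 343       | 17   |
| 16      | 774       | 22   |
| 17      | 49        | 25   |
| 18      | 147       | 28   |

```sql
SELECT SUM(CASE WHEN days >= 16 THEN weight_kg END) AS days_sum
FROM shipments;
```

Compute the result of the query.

4019

ship_id=6: ✓ → 750
ship_id=7: ✓ → 666
ship_id=8: ✓ → 6
ship_id=9: ✗
ship_id=10: ✗
ship_id=11: ✗
ship_id=12: ✓ → 369
ship_id=13: ✓ → 325
ship_id=14: ✓ → 590
ship_id=15: ✓ → 343
ship_id=16: ✓ → 774
ship_id=17: ✓ → 49
ship_id=18: ✓ → 147
days_sum = 750 + 666 + 6 + 369 + 325 + 590 + 343 + 774 + 49 + 147 = 4019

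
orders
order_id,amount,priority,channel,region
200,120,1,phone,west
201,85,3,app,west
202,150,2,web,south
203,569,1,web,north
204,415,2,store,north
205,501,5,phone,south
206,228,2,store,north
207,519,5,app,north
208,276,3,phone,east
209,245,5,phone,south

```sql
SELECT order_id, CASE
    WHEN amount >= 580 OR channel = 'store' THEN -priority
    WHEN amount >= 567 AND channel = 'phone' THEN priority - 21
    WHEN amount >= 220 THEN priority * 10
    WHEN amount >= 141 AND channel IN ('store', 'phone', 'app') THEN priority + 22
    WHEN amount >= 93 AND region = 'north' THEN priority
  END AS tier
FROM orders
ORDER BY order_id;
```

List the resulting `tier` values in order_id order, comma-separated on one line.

order_id=200: (no match → NULL) → NULL
order_id=201: (no match → NULL) → NULL
order_id=202: (no match → NULL) → NULL
order_id=203: amount >= 220 → 10
order_id=204: amount >= 580 OR channel = 'store' → -2
order_id=205: amount >= 220 → 50
order_id=206: amount >= 580 OR channel = 'store' → -2
order_id=207: amount >= 220 → 50
order_id=208: amount >= 220 → 30
order_id=209: amount >= 220 → 50

NULL, NULL, NULL, 10, -2, 50, -2, 50, 30, 50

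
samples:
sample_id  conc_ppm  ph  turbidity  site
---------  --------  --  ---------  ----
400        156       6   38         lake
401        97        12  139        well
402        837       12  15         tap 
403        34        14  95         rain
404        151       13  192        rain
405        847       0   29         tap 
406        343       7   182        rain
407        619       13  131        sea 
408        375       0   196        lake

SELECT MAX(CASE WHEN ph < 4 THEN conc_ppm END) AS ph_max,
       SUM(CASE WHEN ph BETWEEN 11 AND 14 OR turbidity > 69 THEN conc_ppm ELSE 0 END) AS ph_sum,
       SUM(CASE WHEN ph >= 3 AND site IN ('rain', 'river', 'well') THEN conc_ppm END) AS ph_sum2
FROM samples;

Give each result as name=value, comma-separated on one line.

ph_max=847, ph_sum=2456, ph_sum2=625

[ph_max: ph < 4]
sample_id=400: ✗
sample_id=401: ✗
sample_id=402: ✗
sample_id=403: ✗
sample_id=404: ✗
sample_id=405: ✓ → 847
sample_id=406: ✗
sample_id=407: ✗
sample_id=408: ✓ → 375
ph_max = MAX(847, 375) = 847
—
[ph_sum: ph BETWEEN 11 AND 14 OR turbidity > 69]
sample_id=400: ✗
sample_id=401: ✓ → 97
sample_id=402: ✓ → 837
sample_id=403: ✓ → 34
sample_id=404: ✓ → 151
sample_id=405: ✗
sample_id=406: ✓ → 343
sample_id=407: ✓ → 619
sample_id=408: ✓ → 375
ph_sum = 97 + 837 + 34 + 151 + 343 + 619 + 375 = 2456
—
[ph_sum2: ph >= 3 AND site IN ('rain', 'river', 'well')]
sample_id=400: ✗
sample_id=401: ✓ → 97
sample_id=402: ✗
sample_id=403: ✓ → 34
sample_id=404: ✓ → 151
sample_id=405: ✗
sample_id=406: ✓ → 343
sample_id=407: ✗
sample_id=408: ✗
ph_sum2 = 97 + 34 + 151 + 343 = 625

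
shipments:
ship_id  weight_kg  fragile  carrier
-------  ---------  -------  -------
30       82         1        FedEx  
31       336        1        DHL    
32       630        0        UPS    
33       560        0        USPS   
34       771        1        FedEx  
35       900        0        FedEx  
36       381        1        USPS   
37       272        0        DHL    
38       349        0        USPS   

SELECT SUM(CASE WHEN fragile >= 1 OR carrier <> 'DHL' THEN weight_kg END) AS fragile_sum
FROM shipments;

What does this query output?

4009

ship_id=30: ✓ → 82
ship_id=31: ✓ → 336
ship_id=32: ✓ → 630
ship_id=33: ✓ → 560
ship_id=34: ✓ → 771
ship_id=35: ✓ → 900
ship_id=36: ✓ → 381
ship_id=37: ✗
ship_id=38: ✓ → 349
fragile_sum = 82 + 336 + 630 + 560 + 771 + 900 + 381 + 349 = 4009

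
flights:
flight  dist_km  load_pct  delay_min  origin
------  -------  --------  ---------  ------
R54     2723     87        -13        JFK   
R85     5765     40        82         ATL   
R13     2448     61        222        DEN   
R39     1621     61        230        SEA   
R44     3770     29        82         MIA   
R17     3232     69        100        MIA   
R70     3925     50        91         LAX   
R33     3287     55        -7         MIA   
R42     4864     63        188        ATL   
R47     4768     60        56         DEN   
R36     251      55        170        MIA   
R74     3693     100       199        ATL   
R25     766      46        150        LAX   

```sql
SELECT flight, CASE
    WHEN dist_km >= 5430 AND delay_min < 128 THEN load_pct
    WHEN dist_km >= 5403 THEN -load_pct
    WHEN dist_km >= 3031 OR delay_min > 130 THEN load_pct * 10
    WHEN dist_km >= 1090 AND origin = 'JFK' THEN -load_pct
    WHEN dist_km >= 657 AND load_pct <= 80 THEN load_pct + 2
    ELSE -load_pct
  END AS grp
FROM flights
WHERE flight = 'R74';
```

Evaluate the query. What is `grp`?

flight = R74: dist_km=3693, load_pct=100, delay_min=199, origin=ATL.
dist_km >= 5430 AND delay_min < 128 → false
dist_km >= 5403 → false
dist_km >= 3031 OR delay_min > 130 → true → 1000

1000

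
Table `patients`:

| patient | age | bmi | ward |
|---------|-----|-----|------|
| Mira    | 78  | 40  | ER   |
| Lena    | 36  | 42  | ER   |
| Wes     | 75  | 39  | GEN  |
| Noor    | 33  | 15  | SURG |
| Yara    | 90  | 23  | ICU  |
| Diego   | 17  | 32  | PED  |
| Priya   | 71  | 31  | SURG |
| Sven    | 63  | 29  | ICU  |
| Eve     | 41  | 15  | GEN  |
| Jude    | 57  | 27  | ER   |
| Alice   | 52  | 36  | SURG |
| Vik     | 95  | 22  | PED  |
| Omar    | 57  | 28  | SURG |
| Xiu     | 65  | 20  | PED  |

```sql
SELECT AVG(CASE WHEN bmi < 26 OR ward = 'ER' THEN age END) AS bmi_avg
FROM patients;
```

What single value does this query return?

61.875

patient=Mira: ✓ → 78
patient=Lena: ✓ → 36
patient=Wes: ✗
patient=Noor: ✓ → 33
patient=Yara: ✓ → 90
patient=Diego: ✗
patient=Priya: ✗
patient=Sven: ✗
patient=Eve: ✓ → 41
patient=Jude: ✓ → 57
patient=Alice: ✗
patient=Vik: ✓ → 95
patient=Omar: ✗
patient=Xiu: ✓ → 65
bmi_avg = (78 + 36 + 33 + 90 + 41 + 57 + 95 + 65) / 8 = 61.875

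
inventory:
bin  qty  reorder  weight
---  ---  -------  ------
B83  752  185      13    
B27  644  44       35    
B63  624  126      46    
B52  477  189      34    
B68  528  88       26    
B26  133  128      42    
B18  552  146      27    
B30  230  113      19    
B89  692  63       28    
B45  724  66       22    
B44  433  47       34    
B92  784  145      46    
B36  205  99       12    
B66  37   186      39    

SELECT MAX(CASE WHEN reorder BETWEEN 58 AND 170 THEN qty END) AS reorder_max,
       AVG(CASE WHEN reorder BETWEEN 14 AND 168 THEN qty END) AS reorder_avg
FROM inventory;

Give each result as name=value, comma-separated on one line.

reorder_max=784, reorder_avg=504.4545454545

[reorder_max: reorder BETWEEN 58 AND 170]
bin=B83: ✗
bin=B27: ✗
bin=B63: ✓ → 624
bin=B52: ✗
bin=B68: ✓ → 528
bin=B26: ✓ → 133
bin=B18: ✓ → 552
bin=B30: ✓ → 230
bin=B89: ✓ → 692
bin=B45: ✓ → 724
bin=B44: ✗
bin=B92: ✓ → 784
bin=B36: ✓ → 205
bin=B66: ✗
reorder_max = MAX(624, 528, 133, 552, 230, 692, 724, 784, 205) = 784
—
[reorder_avg: reorder BETWEEN 14 AND 168]
bin=B83: ✗
bin=B27: ✓ → 644
bin=B63: ✓ → 624
bin=B52: ✗
bin=B68: ✓ → 528
bin=B26: ✓ → 133
bin=B18: ✓ → 552
bin=B30: ✓ → 230
bin=B89: ✓ → 692
bin=B45: ✓ → 724
bin=B44: ✓ → 433
bin=B92: ✓ → 784
bin=B36: ✓ → 205
bin=B66: ✗
reorder_avg = (644 + 624 + 528 + 133 + 552 + 230 + 692 + 724 + 433 + 784 + 205) / 11 = 504.4545454545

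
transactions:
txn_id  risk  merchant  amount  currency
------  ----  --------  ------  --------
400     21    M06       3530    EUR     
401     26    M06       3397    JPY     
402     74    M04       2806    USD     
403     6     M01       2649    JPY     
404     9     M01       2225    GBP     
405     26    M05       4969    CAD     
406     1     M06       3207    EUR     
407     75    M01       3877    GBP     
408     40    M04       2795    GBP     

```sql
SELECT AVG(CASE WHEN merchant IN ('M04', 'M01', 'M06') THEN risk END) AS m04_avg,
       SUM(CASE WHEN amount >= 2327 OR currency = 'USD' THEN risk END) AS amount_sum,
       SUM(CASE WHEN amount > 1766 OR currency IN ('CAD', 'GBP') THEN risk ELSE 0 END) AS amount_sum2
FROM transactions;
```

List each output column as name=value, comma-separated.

m04_avg=31.5, amount_sum=269, amount_sum2=278

[m04_avg: merchant IN ('M04', 'M01', 'M06')]
txn_id=400: ✓ → 21
txn_id=401: ✓ → 26
txn_id=402: ✓ → 74
txn_id=403: ✓ → 6
txn_id=404: ✓ → 9
txn_id=405: ✗
txn_id=406: ✓ → 1
txn_id=407: ✓ → 75
txn_id=408: ✓ → 40
m04_avg = (21 + 26 + 74 + 6 + 9 + 1 + 75 + 40) / 8 = 31.5
—
[amount_sum: amount >= 2327 OR currency = 'USD']
txn_id=400: ✓ → 21
txn_id=401: ✓ → 26
txn_id=402: ✓ → 74
txn_id=403: ✓ → 6
txn_id=404: ✗
txn_id=405: ✓ → 26
txn_id=406: ✓ → 1
txn_id=407: ✓ → 75
txn_id=408: ✓ → 40
amount_sum = 21 + 26 + 74 + 6 + 26 + 1 + 75 + 40 = 269
—
[amount_sum2: amount > 1766 OR currency IN ('CAD', 'GBP')]
txn_id=400: ✓ → 21
txn_id=401: ✓ → 26
txn_id=402: ✓ → 74
txn_id=403: ✓ → 6
txn_id=404: ✓ → 9
txn_id=405: ✓ → 26
txn_id=406: ✓ → 1
txn_id=407: ✓ → 75
txn_id=408: ✓ → 40
amount_sum2 = 21 + 26 + 74 + 6 + 9 + 26 + 1 + 75 + 40 = 278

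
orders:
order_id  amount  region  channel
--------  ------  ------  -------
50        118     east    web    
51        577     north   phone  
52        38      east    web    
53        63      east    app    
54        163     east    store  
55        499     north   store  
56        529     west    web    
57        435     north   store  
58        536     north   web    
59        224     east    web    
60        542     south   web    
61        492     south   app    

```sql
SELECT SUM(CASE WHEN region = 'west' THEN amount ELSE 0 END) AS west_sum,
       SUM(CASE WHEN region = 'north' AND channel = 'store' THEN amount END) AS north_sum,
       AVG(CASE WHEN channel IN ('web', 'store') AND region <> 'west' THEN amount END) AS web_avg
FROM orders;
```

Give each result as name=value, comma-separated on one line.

west_sum=529, north_sum=934, web_avg=319.375

[west_sum: region = 'west']
order_id=50: ✗
order_id=51: ✗
order_id=52: ✗
order_id=53: ✗
order_id=54: ✗
order_id=55: ✗
order_id=56: ✓ → 529
order_id=57: ✗
order_id=58: ✗
order_id=59: ✗
order_id=60: ✗
order_id=61: ✗
west_sum = 529
—
[north_sum: region = 'north' AND channel = 'store']
order_id=50: ✗
order_id=51: ✗
order_id=52: ✗
order_id=53: ✗
order_id=54: ✗
order_id=55: ✓ → 499
order_id=56: ✗
order_id=57: ✓ → 435
order_id=58: ✗
order_id=59: ✗
order_id=60: ✗
order_id=61: ✗
north_sum = 499 + 435 = 934
—
[web_avg: channel IN ('web', 'store') AND region <> 'west']
order_id=50: ✓ → 118
order_id=51: ✗
order_id=52: ✓ → 38
order_id=53: ✗
order_id=54: ✓ → 163
order_id=55: ✓ → 499
order_id=56: ✗
order_id=57: ✓ → 435
order_id=58: ✓ → 536
order_id=59: ✓ → 224
order_id=60: ✓ → 542
order_id=61: ✗
web_avg = (118 + 38 + 163 + 499 + 435 + 536 + 224 + 542) / 8 = 319.375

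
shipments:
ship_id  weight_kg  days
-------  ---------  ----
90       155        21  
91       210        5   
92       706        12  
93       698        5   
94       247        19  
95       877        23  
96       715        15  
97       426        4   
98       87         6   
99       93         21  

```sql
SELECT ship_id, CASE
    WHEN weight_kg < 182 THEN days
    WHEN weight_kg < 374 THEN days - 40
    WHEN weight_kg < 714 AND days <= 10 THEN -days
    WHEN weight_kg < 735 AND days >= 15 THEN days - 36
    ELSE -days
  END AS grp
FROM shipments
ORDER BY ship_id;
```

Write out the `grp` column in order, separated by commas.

21, -35, -12, -5, -21, -23, -21, -4, 6, 21

ship_id=90: weight_kg < 182 → 21
ship_id=91: weight_kg < 374 → -35
ship_id=92: ELSE → -12
ship_id=93: weight_kg < 714 AND days <= 10 → -5
ship_id=94: weight_kg < 374 → -21
ship_id=95: ELSE → -23
ship_id=96: weight_kg < 735 AND days >= 15 → -21
ship_id=97: weight_kg < 714 AND days <= 10 → -4
ship_id=98: weight_kg < 182 → 6
ship_id=99: weight_kg < 182 → 21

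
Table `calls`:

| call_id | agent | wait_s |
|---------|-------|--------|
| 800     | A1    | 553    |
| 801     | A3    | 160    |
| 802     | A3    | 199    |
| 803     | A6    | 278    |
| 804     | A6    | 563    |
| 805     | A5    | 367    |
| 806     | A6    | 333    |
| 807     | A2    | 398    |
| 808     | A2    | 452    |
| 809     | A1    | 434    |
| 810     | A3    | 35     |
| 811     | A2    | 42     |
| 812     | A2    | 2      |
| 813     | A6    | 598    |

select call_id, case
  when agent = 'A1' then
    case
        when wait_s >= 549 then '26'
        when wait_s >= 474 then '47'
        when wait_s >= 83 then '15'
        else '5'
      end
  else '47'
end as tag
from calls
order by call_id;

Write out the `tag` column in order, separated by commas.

call_id=800: agent='A1' → inner[wait_s >= 549] → 26
call_id=801: agent='A3' → outer ELSE → 47
call_id=802: agent='A3' → outer ELSE → 47
call_id=803: agent='A6' → outer ELSE → 47
call_id=804: agent='A6' → outer ELSE → 47
call_id=805: agent='A5' → outer ELSE → 47
call_id=806: agent='A6' → outer ELSE → 47
call_id=807: agent='A2' → outer ELSE → 47
call_id=808: agent='A2' → outer ELSE → 47
call_id=809: agent='A1' → inner[wait_s >= 83] → 15
call_id=810: agent='A3' → outer ELSE → 47
call_id=811: agent='A2' → outer ELSE → 47
call_id=812: agent='A2' → outer ELSE → 47
call_id=813: agent='A6' → outer ELSE → 47

26, 47, 47, 47, 47, 47, 47, 47, 47, 15, 47, 47, 47, 47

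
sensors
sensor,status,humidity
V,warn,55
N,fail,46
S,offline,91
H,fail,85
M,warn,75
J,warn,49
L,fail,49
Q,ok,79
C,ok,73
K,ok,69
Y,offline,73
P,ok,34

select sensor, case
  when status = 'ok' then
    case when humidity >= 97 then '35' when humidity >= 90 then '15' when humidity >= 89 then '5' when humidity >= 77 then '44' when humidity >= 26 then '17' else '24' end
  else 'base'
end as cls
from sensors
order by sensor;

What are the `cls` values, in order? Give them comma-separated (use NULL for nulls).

sensor=C: status='ok' → inner[humidity >= 26] → 17
sensor=H: status='fail' → outer ELSE → base
sensor=J: status='warn' → outer ELSE → base
sensor=K: status='ok' → inner[humidity >= 26] → 17
sensor=L: status='fail' → outer ELSE → base
sensor=M: status='warn' → outer ELSE → base
sensor=N: status='fail' → outer ELSE → base
sensor=P: status='ok' → inner[humidity >= 26] → 17
sensor=Q: status='ok' → inner[humidity >= 77] → 44
sensor=S: status='offline' → outer ELSE → base
sensor=V: status='warn' → outer ELSE → base
sensor=Y: status='offline' → outer ELSE → base

17, base, base, 17, base, base, base, 17, 44, base, base, base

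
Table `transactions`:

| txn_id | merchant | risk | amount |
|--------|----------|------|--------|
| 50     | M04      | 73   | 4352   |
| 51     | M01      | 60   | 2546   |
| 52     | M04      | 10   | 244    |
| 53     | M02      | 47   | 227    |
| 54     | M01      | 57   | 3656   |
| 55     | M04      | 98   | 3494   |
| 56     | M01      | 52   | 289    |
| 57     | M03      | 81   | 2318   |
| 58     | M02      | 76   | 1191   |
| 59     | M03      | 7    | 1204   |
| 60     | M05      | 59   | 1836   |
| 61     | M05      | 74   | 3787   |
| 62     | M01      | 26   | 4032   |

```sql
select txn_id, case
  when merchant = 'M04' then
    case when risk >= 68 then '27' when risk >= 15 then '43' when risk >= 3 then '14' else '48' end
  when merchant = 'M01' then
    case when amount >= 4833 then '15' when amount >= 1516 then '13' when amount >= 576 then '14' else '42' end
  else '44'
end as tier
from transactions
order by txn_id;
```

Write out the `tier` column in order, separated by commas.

27, 13, 14, 44, 13, 27, 42, 44, 44, 44, 44, 44, 13

txn_id=50: merchant='M04' → inner[risk >= 68] → 27
txn_id=51: merchant='M01' → inner[amount >= 1516] → 13
txn_id=52: merchant='M04' → inner[risk >= 3] → 14
txn_id=53: merchant='M02' → outer ELSE → 44
txn_id=54: merchant='M01' → inner[amount >= 1516] → 13
txn_id=55: merchant='M04' → inner[risk >= 68] → 27
txn_id=56: merchant='M01' → inner[ELSE] → 42
txn_id=57: merchant='M03' → outer ELSE → 44
txn_id=58: merchant='M02' → outer ELSE → 44
txn_id=59: merchant='M03' → outer ELSE → 44
txn_id=60: merchant='M05' → outer ELSE → 44
txn_id=61: merchant='M05' → outer ELSE → 44
txn_id=62: merchant='M01' → inner[amount >= 1516] → 13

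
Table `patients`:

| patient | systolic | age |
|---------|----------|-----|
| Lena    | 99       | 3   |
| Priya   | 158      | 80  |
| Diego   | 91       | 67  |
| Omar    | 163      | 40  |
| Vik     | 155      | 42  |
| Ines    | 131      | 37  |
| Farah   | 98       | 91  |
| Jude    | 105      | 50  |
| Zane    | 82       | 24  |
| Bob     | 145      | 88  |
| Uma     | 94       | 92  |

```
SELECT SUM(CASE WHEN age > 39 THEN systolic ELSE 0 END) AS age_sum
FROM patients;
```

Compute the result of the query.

1009

patient=Lena: ✗
patient=Priya: ✓ → 158
patient=Diego: ✓ → 91
patient=Omar: ✓ → 163
patient=Vik: ✓ → 155
patient=Ines: ✗
patient=Farah: ✓ → 98
patient=Jude: ✓ → 105
patient=Zane: ✗
patient=Bob: ✓ → 145
patient=Uma: ✓ → 94
age_sum = 158 + 91 + 163 + 155 + 98 + 105 + 145 + 94 = 1009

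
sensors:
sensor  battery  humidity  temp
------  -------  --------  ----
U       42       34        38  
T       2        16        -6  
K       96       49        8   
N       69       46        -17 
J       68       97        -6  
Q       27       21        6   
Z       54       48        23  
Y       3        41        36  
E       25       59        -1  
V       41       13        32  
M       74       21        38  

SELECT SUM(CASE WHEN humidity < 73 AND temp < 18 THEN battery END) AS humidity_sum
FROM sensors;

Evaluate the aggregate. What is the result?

219

sensor=U: ✗
sensor=T: ✓ → 2
sensor=K: ✓ → 96
sensor=N: ✓ → 69
sensor=J: ✗
sensor=Q: ✓ → 27
sensor=Z: ✗
sensor=Y: ✗
sensor=E: ✓ → 25
sensor=V: ✗
sensor=M: ✗
humidity_sum = 2 + 96 + 69 + 27 + 25 = 219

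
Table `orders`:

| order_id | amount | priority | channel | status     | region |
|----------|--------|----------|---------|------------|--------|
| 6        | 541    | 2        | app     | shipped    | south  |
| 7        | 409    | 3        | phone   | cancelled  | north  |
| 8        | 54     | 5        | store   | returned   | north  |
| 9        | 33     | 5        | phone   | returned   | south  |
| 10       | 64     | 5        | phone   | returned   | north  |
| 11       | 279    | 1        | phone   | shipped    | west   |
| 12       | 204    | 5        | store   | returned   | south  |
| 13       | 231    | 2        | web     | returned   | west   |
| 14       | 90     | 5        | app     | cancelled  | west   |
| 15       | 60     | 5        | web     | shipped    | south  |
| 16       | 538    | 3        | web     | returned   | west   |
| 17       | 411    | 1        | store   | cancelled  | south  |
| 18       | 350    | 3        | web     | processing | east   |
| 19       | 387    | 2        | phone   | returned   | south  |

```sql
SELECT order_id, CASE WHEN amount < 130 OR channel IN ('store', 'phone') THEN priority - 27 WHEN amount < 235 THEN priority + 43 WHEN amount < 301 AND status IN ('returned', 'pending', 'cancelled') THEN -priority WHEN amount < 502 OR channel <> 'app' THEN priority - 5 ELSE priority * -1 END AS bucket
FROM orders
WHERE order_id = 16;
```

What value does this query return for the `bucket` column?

-2

order_id = 16: amount=538, priority=3, channel=web, status=returned, region=west.
amount < 130 OR channel IN ('store', 'phone') → false
amount < 235 → false
amount < 301 AND status IN ('returned', 'pending', 'cancelled') → false
amount < 502 OR channel <> 'app' → true → -2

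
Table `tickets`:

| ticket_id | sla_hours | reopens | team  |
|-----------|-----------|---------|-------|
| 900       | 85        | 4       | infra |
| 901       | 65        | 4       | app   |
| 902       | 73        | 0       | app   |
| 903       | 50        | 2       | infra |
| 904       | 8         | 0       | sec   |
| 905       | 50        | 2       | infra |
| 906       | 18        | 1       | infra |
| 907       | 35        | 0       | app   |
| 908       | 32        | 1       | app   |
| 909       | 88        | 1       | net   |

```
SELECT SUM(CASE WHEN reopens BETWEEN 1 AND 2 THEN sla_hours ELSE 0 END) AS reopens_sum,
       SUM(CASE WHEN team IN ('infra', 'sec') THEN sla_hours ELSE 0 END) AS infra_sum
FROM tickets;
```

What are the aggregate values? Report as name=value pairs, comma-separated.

[reopens_sum: reopens BETWEEN 1 AND 2]
ticket_id=900: ✗
ticket_id=901: ✗
ticket_id=902: ✗
ticket_id=903: ✓ → 50
ticket_id=904: ✗
ticket_id=905: ✓ → 50
ticket_id=906: ✓ → 18
ticket_id=907: ✗
ticket_id=908: ✓ → 32
ticket_id=909: ✓ → 88
reopens_sum = 50 + 50 + 18 + 32 + 88 = 238
—
[infra_sum: team IN ('infra', 'sec')]
ticket_id=900: ✓ → 85
ticket_id=901: ✗
ticket_id=902: ✗
ticket_id=903: ✓ → 50
ticket_id=904: ✓ → 8
ticket_id=905: ✓ → 50
ticket_id=906: ✓ → 18
ticket_id=907: ✗
ticket_id=908: ✗
ticket_id=909: ✗
infra_sum = 85 + 50 + 8 + 50 + 18 = 211

reopens_sum=238, infra_sum=211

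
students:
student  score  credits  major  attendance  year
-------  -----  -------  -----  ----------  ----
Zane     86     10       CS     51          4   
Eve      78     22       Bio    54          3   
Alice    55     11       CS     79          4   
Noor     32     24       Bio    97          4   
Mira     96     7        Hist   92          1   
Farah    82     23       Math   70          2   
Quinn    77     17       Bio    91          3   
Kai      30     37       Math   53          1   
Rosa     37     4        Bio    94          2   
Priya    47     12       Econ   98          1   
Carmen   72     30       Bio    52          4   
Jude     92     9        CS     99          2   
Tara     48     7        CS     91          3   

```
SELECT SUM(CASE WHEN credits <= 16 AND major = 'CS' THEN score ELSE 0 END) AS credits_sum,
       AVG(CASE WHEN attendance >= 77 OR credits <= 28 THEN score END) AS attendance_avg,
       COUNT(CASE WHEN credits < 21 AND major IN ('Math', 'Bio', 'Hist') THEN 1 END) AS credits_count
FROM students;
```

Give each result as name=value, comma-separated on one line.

credits_sum=281, attendance_avg=66.3636363636, credits_count=3

[credits_sum: credits <= 16 AND major = 'CS']
student=Zane: ✓ → 86
student=Eve: ✗
student=Alice: ✓ → 55
student=Noor: ✗
student=Mira: ✗
student=Farah: ✗
student=Quinn: ✗
student=Kai: ✗
student=Rosa: ✗
student=Priya: ✗
student=Carmen: ✗
student=Jude: ✓ → 92
student=Tara: ✓ → 48
credits_sum = 86 + 55 + 92 + 48 = 281
—
[attendance_avg: attendance >= 77 OR credits <= 28]
student=Zane: ✓ → 86
student=Eve: ✓ → 78
student=Alice: ✓ → 55
student=Noor: ✓ → 32
student=Mira: ✓ → 96
student=Farah: ✓ → 82
student=Quinn: ✓ → 77
student=Kai: ✗
student=Rosa: ✓ → 37
student=Priya: ✓ → 47
student=Carmen: ✗
student=Jude: ✓ → 92
student=Tara: ✓ → 48
attendance_avg = (86 + 78 + 55 + 32 + 96 + 82 + 77 + 37 + 47 + 92 + 48) / 11 = 66.3636363636
—
[credits_count: credits < 21 AND major IN ('Math', 'Bio', 'Hist')]
student=Zane: ✗
student=Eve: ✗
student=Alice: ✗
student=Noor: ✗
student=Mira: ✓ → 1
student=Farah: ✗
student=Quinn: ✓ → 1
student=Kai: ✗
student=Rosa: ✓ → 1
student=Priya: ✗
student=Carmen: ✗
student=Jude: ✗
student=Tara: ✗
credits_count = COUNT(1, 1, 1) = 3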